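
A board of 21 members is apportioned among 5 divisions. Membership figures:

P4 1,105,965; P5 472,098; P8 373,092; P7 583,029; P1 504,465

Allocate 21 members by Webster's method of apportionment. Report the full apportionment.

P4 8, P5 3, P8 3, P7 4, P1 3

Standard divisor 3038649/21 ≈ 144697.571; standard quotas: P4 7.643, P5 3.263, P8 2.578, P7 4.029, P1 3.486.
Rounding to the nearest integer gives P4 8, P5 3, P8 3, P7 4, P1 3 — total 21, matching the house size, so no adjustment is needed.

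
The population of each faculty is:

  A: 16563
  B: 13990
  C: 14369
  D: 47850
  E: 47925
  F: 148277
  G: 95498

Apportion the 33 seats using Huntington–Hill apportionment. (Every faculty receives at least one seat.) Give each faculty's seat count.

With divisor 11483: modified quotas A 1.442, B 1.218, C 1.251, D 4.167, E 4.174, F 12.913, G 8.316.
Geometric-mean thresholds: A √(1·2)=1.414, B √(1·2)=1.414, C √(1·2)=1.414, D √(4·5)=4.472, E √(4·5)=4.472, F √(12·13)=12.490, G √(8·9)=8.485.
Each quota rounded against its threshold gives A 2, B 1, C 1, D 4, E 4, F 13, G 8 (total 33).

A: 2, B: 1, C: 1, D: 4, E: 4, F: 13, G: 8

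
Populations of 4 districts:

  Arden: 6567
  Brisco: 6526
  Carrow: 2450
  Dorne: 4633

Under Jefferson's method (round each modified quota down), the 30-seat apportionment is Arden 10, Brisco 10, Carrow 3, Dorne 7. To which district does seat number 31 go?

Priority for the next seat is population ÷ (current seats + 1).
Priorities: Arden 597.000, Brisco 593.273, Carrow 612.500, Dorne 579.125.
Highest priority: Carrow.

Carrow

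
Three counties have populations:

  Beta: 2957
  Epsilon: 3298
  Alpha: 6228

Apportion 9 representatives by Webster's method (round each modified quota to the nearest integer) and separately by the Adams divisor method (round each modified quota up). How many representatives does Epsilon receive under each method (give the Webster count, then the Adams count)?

2 and 3

Webster: Beta 2, Epsilon 2, Alpha 5.
Adams: Beta 2, Epsilon 3, Alpha 4.
Epsilon gets 2 under Webster and 3 under Adams.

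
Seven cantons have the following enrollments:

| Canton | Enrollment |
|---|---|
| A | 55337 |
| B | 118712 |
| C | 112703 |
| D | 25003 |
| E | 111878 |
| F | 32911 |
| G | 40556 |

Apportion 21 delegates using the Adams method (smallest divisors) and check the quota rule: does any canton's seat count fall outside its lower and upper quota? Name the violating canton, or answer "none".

Standard quotas: A 2.338, B 5.015, C 4.761, D 1.056, E 4.726, F 1.390, G 1.713.
Adams allocation: A 2, B 5, C 5, D 1, E 4, F 2, G 2.
Every allocation lies between the lower and upper quota.

none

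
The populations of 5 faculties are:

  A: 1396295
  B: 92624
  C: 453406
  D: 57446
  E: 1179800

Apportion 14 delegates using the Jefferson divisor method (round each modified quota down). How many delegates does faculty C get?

2

Standard divisor 3179571/14 ≈ 227112.214; standard quotas: A 6.148, B 0.408, C 1.996, D 0.253, E 5.195.
Rounding down gives 6, 0, 1, 0, 5 = 12 seats, so the divisor must be adjusted.
With modified divisor 198100: modified quotas A 7.048, B 0.468, C 2.289, D 0.290, E 5.956.
Rounding down: A 7, B 0, C 2, D 0, E 5 (total 14).
C receives 2.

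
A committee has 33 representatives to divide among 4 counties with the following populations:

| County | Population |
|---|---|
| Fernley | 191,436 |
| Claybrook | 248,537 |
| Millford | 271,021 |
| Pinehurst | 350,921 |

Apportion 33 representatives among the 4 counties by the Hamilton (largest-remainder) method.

The standard divisor is 1061915/33 ≈ 32179.242.
Standard quotas: Fernley 5.9491, Claybrook 7.7235, Millford 8.4222, Pinehurst 10.9052.
Lower quotas: Fernley 5, Claybrook 7, Millford 8, Pinehurst 10 (sum 30, leaving 3 seats).
Remainders in descending order: Fernley 0.9491, Pinehurst 0.9052, Claybrook 0.7235, Millford 0.4222.
Largest remainders: Fernley, Pinehurst, Claybrook receive the extra seats.

Fernley 6; Claybrook 8; Millford 8; Pinehurst 11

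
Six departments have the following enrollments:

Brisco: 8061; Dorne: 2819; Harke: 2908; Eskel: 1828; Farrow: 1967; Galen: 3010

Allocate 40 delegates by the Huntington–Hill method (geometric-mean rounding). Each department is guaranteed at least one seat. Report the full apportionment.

Brisco 15, Dorne 5, Harke 6, Eskel 4, Farrow 4, Galen 6

With divisor 524: modified quotas Brisco 15.384, Dorne 5.380, Harke 5.550, Eskel 3.489, Farrow 3.754, Galen 5.744.
Geometric-mean thresholds: Brisco √(15·16)=15.492, Dorne √(5·6)=5.477, Harke √(5·6)=5.477, Eskel √(3·4)=3.464, Farrow √(3·4)=3.464, Galen √(5·6)=5.477.
Each quota rounded against its threshold gives Brisco 15, Dorne 5, Harke 6, Eskel 4, Farrow 4, Galen 6 (total 40).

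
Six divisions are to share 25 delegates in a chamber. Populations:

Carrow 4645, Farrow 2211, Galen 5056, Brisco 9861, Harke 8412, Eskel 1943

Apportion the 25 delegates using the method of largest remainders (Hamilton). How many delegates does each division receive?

Total 32128; standard divisor 32128/25 ≈ 1285.12.
Standard quotas: Carrow 3.6144, Farrow 1.7205, Galen 3.9343, Brisco 7.6732, Harke 6.5457, Eskel 1.5119.
Lower quotas: Carrow 3, Farrow 1, Galen 3, Brisco 7, Harke 6, Eskel 1 (sum 21, leaving 4 seats).
Remainders in descending order: Galen 0.9343, Farrow 0.7205, Brisco 0.6732, Carrow 0.6144, Harke 0.5457, Eskel 0.5119.
Largest remainders: Galen, Farrow, Brisco, Carrow receive the extra seats.

Carrow=4, Farrow=2, Galen=4, Brisco=8, Harke=6, Eskel=1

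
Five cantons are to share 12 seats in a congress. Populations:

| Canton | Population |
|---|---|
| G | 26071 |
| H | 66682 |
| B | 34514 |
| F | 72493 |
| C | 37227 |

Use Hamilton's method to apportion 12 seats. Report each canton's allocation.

G 1, H 3, B 2, F 4, C 2

The standard divisor is 236987/12 ≈ 19748.917.
Standard quotas: G 1.3201, H 3.3765, B 1.7476, F 3.6707, C 1.8850.
Lower quotas: G 1, H 3, B 1, F 3, C 1 (sum 9, leaving 3 seats).
Remainders in descending order: C 0.8850, B 0.7476, F 0.6707, H 0.3765, G 0.3201.
Largest remainders: C, B, F receive the extra seats.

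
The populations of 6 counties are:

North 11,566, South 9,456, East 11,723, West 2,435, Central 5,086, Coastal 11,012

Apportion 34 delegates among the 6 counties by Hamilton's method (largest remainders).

The standard divisor is 51278/34 ≈ 1508.176.
Standard quotas: North 7.6689, South 6.2698, East 7.7730, West 1.6145, Central 3.3723, Coastal 7.3015.
Lower quotas: North 7, South 6, East 7, West 1, Central 3, Coastal 7 (sum 31, leaving 3 seats).
Remainders in descending order: East 0.7730, North 0.6689, West 0.6145, Central 0.3723, Coastal 0.3015, South 0.2698.
The surplus seats go to East, North, West.

North 8, South 6, East 8, West 2, Central 3, Coastal 7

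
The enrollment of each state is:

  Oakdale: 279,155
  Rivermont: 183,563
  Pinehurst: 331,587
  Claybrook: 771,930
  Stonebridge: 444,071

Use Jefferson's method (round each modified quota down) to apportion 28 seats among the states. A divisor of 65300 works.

Oakdale 4; Rivermont 2; Pinehurst 5; Claybrook 11; Stonebridge 6

With modified divisor 65300: modified quotas Oakdale 4.275, Rivermont 2.811, Pinehurst 5.078, Claybrook 11.821, Stonebridge 6.800.
Rounding down: Oakdale 4, Rivermont 2, Pinehurst 5, Claybrook 11, Stonebridge 6 (total 28).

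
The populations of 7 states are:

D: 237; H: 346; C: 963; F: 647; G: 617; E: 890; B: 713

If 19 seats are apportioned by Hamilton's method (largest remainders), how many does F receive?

Standard divisor: 4413 ÷ 19 ≈ 232.263.
Standard quotas: D 1.020, H 1.490, C 4.146, F 2.786, G 2.656, E 3.832, B 3.070.
Lower quotas: D 1, H 1, C 4, F 2, G 2, E 3, B 3 (sum 16, leaving 3 seats).
Remainders in descending order: E 0.832, F 0.786, G 0.656, H 0.490, C 0.146, B 0.070, D 0.020.
Largest remainders: E, F, G receive the extra seats.
F receives 3.

3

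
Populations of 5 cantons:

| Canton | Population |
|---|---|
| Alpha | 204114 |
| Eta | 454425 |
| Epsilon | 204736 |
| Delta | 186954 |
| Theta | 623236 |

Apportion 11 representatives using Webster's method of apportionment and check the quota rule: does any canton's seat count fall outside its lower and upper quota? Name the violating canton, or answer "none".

Standard quotas: Alpha 1.342, Eta 2.987, Epsilon 1.346, Delta 1.229, Theta 4.097.
Webster allocation: Alpha 1, Eta 3, Epsilon 1, Delta 1, Theta 5.
Every allocation lies between the lower and upper quota.

none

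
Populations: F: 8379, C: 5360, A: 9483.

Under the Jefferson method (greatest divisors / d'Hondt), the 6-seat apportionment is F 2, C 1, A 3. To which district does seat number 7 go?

Priority for the next seat is population ÷ (current seats + 1).
Priorities: F 2793.000, C 2680.000, A 2370.750.
Highest priority: F.

F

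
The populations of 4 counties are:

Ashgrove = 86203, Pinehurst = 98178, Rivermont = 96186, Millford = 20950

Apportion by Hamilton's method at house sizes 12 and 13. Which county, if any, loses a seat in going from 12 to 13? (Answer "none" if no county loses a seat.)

At 12 seats: Ashgrove 3, Pinehurst 4, Rivermont 4, Millford 1.
At 13 seats: Ashgrove 4, Pinehurst 4, Rivermont 4, Millford 1.
No county's allocation decreased.

none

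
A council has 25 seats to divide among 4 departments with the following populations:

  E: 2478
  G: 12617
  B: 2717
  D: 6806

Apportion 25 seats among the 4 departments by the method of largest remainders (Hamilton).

E: 2; G: 13; B: 3; D: 7

Total 24618; standard divisor 24618/25 ≈ 984.72.
Standard quotas: E 2.5165, G 12.8128, B 2.7592, D 6.9116.
Lower quotas: E 2, G 12, B 2, D 6 (sum 22, leaving 3 seats).
Remainders in descending order: D 0.9116, G 0.8128, B 0.7592, E 0.5165.
The surplus seats go to D, G, B.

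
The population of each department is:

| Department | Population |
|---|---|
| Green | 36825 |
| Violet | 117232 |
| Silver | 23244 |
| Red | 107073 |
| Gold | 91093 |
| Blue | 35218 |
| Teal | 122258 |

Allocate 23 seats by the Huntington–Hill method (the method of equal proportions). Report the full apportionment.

With divisor 24423: modified quotas Green 1.508, Violet 4.800, Silver 0.952, Red 4.384, Gold 3.730, Blue 1.442, Teal 5.006.
Geometric-mean thresholds: Green √(1·2)=1.414, Violet √(4·5)=4.472, Silver (min 1), Red √(4·5)=4.472, Gold √(3·4)=3.464, Blue √(1·2)=1.414, Teal √(5·6)=5.477.
Each quota rounded against its threshold gives Green 2, Violet 5, Silver 1, Red 4, Gold 4, Blue 2, Teal 5 (total 23).

Green=2; Violet=5; Silver=1; Red=4; Gold=4; Blue=2; Teal=5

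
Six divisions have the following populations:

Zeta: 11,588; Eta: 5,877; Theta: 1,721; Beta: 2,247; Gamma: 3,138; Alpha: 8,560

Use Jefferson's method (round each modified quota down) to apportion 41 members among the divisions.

Standard divisor 33131/41 ≈ 808.073; standard quotas: Zeta 14.340, Eta 7.273, Theta 2.130, Beta 2.781, Gamma 3.883, Alpha 10.593.
Rounding down gives 14, 7, 2, 2, 3, 10 = 38 seats, so the divisor must be adjusted.
With modified divisor 760: modified quotas Zeta 15.247, Eta 7.733, Theta 2.264, Beta 2.957, Gamma 4.129, Alpha 11.263.
Rounding down: Zeta 15, Eta 7, Theta 2, Beta 2, Gamma 4, Alpha 11 (total 41).

Zeta 15, Eta 7, Theta 2, Beta 2, Gamma 4, Alpha 11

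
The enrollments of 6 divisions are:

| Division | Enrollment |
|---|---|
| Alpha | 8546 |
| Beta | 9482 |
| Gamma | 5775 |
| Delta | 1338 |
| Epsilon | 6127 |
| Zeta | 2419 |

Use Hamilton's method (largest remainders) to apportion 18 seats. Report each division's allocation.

Alpha=5; Beta=5; Gamma=3; Delta=1; Epsilon=3; Zeta=1

Standard divisor: 33687 ÷ 18 ≈ 1871.5.
Standard quotas: Alpha 4.5664, Beta 5.0665, Gamma 3.0858, Delta 0.7149, Epsilon 3.2738, Zeta 1.2925.
Lower quotas: Alpha 4, Beta 5, Gamma 3, Delta 0, Epsilon 3, Zeta 1 (sum 16, leaving 2 seats).
Remainders in descending order: Delta 0.7149, Alpha 0.5664, Zeta 0.2925, Epsilon 0.2738, Gamma 0.0858, Beta 0.0665.
Largest remainders: Delta, Alpha receive the extra seats.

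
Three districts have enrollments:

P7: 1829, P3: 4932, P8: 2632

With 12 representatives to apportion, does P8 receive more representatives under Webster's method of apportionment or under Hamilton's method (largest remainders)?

Hamilton

Webster: P7 2, P3 7, P8 3.
Hamilton: P7 2, P3 6, P8 4.
P8 gets 3 under Webster and 4 under Hamilton.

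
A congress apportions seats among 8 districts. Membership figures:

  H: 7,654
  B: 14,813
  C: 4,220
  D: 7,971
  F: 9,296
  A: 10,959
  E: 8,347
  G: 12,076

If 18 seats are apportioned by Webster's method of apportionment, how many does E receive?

2

Standard divisor 75336/18 ≈ 4185.333; standard quotas: H 1.829, B 3.539, C 1.008, D 1.905, F 2.221, A 2.618, E 1.994, G 2.885.
Rounding to the nearest integer gives 2, 4, 1, 2, 2, 3, 2, 3 = 19 seats, so the divisor must be adjusted.
With modified divisor 4300: modified quotas H 1.780, B 3.445, C 0.981, D 1.854, F 2.162, A 2.549, E 1.941, G 2.808.
Rounding to the nearest integer: H 2, B 3, C 1, D 2, F 2, A 3, E 2, G 3 (total 18).
E receives 2.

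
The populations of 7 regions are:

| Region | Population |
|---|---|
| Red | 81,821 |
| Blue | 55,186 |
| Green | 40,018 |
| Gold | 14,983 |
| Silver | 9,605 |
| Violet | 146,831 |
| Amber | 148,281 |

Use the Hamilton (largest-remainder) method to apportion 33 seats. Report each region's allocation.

The standard divisor is 496725/33 ≈ 15052.273.
Standard quotas: Red 5.4358, Blue 3.6663, Green 2.6586, Gold 0.9954, Silver 0.6381, Violet 9.7547, Amber 9.8511.
Lower quotas: Red 5, Blue 3, Green 2, Gold 0, Silver 0, Violet 9, Amber 9 (sum 28, leaving 5 seats).
Remainders in descending order: Gold 0.9954, Amber 0.8511, Violet 0.7547, Blue 0.6663, Green 0.6586, Silver 0.6381, Red 0.4358.
Largest remainders: Gold, Amber, Violet, Blue, Green receive the extra seats.

Red 5, Blue 4, Green 3, Gold 1, Silver 0, Violet 10, Amber 10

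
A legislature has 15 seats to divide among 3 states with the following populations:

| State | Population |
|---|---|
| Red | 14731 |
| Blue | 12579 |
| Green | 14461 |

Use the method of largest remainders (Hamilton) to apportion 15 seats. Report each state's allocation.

The standard divisor is 41771/15 ≈ 2784.733.
Standard quotas: Red 5.2899, Blue 4.5171, Green 5.1930.
Lower quotas: Red 5, Blue 4, Green 5 (sum 14, leaving 1 seat).
Remainders in descending order: Blue 0.5171, Red 0.2899, Green 0.1930.
Largest remainder: Blue receives the extra seat.

Red=5, Blue=5, Green=5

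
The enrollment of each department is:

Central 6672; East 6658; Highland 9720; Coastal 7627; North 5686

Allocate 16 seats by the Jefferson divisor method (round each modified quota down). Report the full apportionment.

Central=3; East=3; Highland=5; Coastal=3; North=2

Standard divisor 36363/16 ≈ 2272.688; standard quotas: Central 2.936, East 2.930, Highland 4.277, Coastal 3.356, North 2.502.
Rounding down gives 2, 2, 4, 3, 2 = 13 seats, so the divisor must be adjusted.
With modified divisor 1930: modified quotas Central 3.457, East 3.450, Highland 5.036, Coastal 3.952, North 2.946.
Rounding down: Central 3, East 3, Highland 5, Coastal 3, North 2 (total 16).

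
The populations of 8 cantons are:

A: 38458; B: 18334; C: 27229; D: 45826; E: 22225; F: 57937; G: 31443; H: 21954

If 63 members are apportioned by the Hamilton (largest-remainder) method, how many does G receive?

Standard divisor: 263406 ÷ 63 ≈ 4181.048.
Standard quotas: A 9.1982, B 4.3850, C 6.5125, D 10.9604, E 5.3157, F 13.8571, G 7.5204, H 5.2508.
Lower quotas: A 9, B 4, C 6, D 10, E 5, F 13, G 7, H 5 (sum 59, leaving 4 seats).
Remainders in descending order: D 0.9604, F 0.8571, G 0.5204, C 0.5125, B 0.3850, E 0.3157, H 0.2508, A 0.1982.
The surplus seats go to D, F, G, C.
G receives 8.

8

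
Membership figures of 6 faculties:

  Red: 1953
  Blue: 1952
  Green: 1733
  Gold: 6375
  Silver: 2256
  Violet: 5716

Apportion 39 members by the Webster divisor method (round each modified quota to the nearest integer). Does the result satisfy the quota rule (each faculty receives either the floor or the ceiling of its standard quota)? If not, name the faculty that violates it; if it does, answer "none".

Standard quotas: Red 3.811, Blue 3.809, Green 3.382, Gold 12.441, Silver 4.403, Violet 11.155.
Webster allocation: Red 4, Blue 4, Green 3, Gold 13, Silver 4, Violet 11.
Every allocation lies between the lower and upper quota.

none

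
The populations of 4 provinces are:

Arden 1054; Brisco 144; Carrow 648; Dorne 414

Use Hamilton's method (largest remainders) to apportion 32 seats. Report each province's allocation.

Total 2260; standard divisor 2260/32 ≈ 70.625.
Standard quotas: Arden 14.924, Brisco 2.039, Carrow 9.175, Dorne 5.862.
Lower quotas: Arden 14, Brisco 2, Carrow 9, Dorne 5 (sum 30, leaving 2 seats).
Remainders in descending order: Arden 0.924, Dorne 0.862, Carrow 0.175, Brisco 0.039.
The surplus seats go to Arden, Dorne.

Arden: 15, Brisco: 2, Carrow: 9, Dorne: 6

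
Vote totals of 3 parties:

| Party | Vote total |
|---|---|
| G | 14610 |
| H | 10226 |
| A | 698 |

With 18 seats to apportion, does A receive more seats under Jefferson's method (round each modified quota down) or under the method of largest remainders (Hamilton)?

Jefferson: G 11, H 7, A 0.
Hamilton: G 10, H 7, A 1.
A gets 0 under Jefferson and 1 under Hamilton.

Hamilton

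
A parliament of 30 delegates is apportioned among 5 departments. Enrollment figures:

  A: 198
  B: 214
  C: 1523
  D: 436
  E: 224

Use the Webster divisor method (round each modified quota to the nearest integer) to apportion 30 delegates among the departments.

A 2, B 2, C 18, D 5, E 3

Standard divisor 2595/30 ≈ 86.5; standard quotas: A 2.289, B 2.474, C 17.607, D 5.040, E 2.590.
Rounding to the nearest integer gives A 2, B 2, C 18, D 5, E 3 — total 30, matching the house size, so no adjustment is needed.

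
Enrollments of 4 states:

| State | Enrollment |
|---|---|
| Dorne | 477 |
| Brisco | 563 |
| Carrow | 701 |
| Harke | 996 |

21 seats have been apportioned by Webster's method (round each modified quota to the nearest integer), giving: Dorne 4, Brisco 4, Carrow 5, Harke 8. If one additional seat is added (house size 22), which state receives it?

Carrow

Priority for the next seat is population ÷ (current seats + 0.5).
Priorities: Dorne 106.000, Brisco 125.111, Carrow 127.455, Harke 117.176.
Highest priority: Carrow.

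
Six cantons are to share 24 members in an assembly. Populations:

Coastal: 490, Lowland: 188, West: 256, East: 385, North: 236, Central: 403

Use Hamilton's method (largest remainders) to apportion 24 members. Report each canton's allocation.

Coastal 6, Lowland 2, West 3, East 5, North 3, Central 5

The standard divisor is 1958/24 ≈ 81.583.
Standard quotas: Coastal 6.006, Lowland 2.304, West 3.138, East 4.719, North 2.893, Central 4.940.
Lower quotas: Coastal 6, Lowland 2, West 3, East 4, North 2, Central 4 (sum 21, leaving 3 seats).
Remainders in descending order: Central 0.940, North 0.893, East 0.719, Lowland 0.304, West 0.138, Coastal 0.006.
Largest remainders: Central, North, East receive the extra seats.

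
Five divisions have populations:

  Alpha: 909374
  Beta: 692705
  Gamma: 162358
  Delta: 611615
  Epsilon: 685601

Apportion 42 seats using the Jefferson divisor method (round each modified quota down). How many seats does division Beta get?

10

Standard divisor 3061653/42 ≈ 72896.5; standard quotas: Alpha 12.475, Beta 9.503, Gamma 2.227, Delta 8.390, Epsilon 9.405.
Rounding down gives 12, 9, 2, 8, 9 = 40 seats, so the divisor must be adjusted.
With modified divisor 68900: modified quotas Alpha 13.198, Beta 10.054, Gamma 2.356, Delta 8.877, Epsilon 9.951.
Rounding down: Alpha 13, Beta 10, Gamma 2, Delta 8, Epsilon 9 (total 42).
Beta receives 10.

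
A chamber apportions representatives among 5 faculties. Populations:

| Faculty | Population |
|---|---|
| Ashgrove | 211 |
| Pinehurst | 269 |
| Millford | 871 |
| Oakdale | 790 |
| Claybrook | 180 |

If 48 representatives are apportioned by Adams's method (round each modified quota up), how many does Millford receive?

Standard divisor 2321/48 ≈ 48.354; standard quotas: Ashgrove 4.364, Pinehurst 5.563, Millford 18.013, Oakdale 16.338, Claybrook 3.723.
Rounding up gives 5, 6, 19, 17, 4 = 51 seats, so the divisor must be adjusted.
With modified divisor 52: modified quotas Ashgrove 4.058, Pinehurst 5.173, Millford 16.750, Oakdale 15.192, Claybrook 3.462.
Rounding up: Ashgrove 5, Pinehurst 6, Millford 17, Oakdale 16, Claybrook 4 (total 48).
Millford receives 17.

17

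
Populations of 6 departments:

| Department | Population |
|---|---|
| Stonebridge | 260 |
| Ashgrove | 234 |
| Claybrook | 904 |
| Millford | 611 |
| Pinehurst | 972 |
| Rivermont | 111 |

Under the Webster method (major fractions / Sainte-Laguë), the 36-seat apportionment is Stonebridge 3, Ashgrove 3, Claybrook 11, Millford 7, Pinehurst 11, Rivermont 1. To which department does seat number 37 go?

Pinehurst

Priority for the next seat is population ÷ (current seats + 0.5).
Priorities: Stonebridge 74.286, Ashgrove 66.857, Claybrook 78.609, Millford 81.467, Pinehurst 84.522, Rivermont 74.000.
Highest priority: Pinehurst.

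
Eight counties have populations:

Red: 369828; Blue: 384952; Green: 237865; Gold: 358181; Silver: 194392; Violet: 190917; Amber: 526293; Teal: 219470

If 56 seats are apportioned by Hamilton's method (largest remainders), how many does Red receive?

Standard divisor: 2481898 ÷ 56 ≈ 44319.607.
Standard quotas: Red 8.3446, Blue 8.6858, Green 5.3670, Gold 8.0818, Silver 4.3861, Violet 4.3077, Amber 11.8749, Teal 4.9520.
Lower quotas: Red 8, Blue 8, Green 5, Gold 8, Silver 4, Violet 4, Amber 11, Teal 4 (sum 52, leaving 4 seats).
Remainders in descending order: Teal 0.9520, Amber 0.8749, Blue 0.6858, Silver 0.3861, Green 0.3670, Red 0.3446, Violet 0.3077, Gold 0.0818.
Largest remainders: Teal, Amber, Blue, Silver receive the extra seats.
Red receives 8.

8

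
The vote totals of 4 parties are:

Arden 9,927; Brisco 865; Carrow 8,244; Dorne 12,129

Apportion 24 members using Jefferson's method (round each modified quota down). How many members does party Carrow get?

Standard divisor 31165/24 ≈ 1298.542; standard quotas: Arden 7.645, Brisco 0.666, Carrow 6.349, Dorne 9.340.
Rounding down gives 7, 0, 6, 9 = 22 seats, so the divisor must be adjusted.
With modified divisor 1200: modified quotas Arden 8.273, Brisco 0.721, Carrow 6.870, Dorne 10.107.
Rounding down: Arden 8, Brisco 0, Carrow 6, Dorne 10 (total 24).
Carrow receives 6.

6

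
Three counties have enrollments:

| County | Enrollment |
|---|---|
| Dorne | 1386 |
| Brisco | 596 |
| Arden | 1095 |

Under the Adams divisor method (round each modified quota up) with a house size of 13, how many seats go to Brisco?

3

Standard divisor 3077/13 ≈ 236.692; standard quotas: Dorne 5.856, Brisco 2.518, Arden 4.626.
Rounding up gives 6, 3, 5 = 14 seats, so the divisor must be adjusted.
With modified divisor 275.5: modified quotas Dorne 5.031, Brisco 2.163, Arden 3.975.
Rounding up: Dorne 6, Brisco 3, Arden 4 (total 13).
Brisco receives 3.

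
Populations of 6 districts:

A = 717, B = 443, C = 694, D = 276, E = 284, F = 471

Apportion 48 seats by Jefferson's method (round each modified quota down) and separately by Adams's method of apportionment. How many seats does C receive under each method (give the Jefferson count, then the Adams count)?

12 and 11

Jefferson: A 12, B 7, C 12, D 4, E 5, F 8.
Adams: A 12, B 7, C 11, D 5, E 5, F 8.
C gets 12 under Jefferson and 11 under Adams.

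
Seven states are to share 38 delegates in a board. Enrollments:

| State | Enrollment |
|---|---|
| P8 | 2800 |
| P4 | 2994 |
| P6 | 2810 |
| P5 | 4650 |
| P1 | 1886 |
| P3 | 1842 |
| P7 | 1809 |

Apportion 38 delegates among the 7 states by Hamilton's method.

Total 18791; standard divisor 18791/38 ≈ 494.5.
Standard quotas: P8 5.662, P4 6.055, P6 5.683, P5 9.403, P1 3.814, P3 3.725, P7 3.658.
Lower quotas: P8 5, P4 6, P6 5, P5 9, P1 3, P3 3, P7 3 (sum 34, leaving 4 seats).
Remainders in descending order: P1 0.814, P3 0.725, P6 0.683, P8 0.662, P7 0.658, P5 0.403, P4 0.055.
The surplus seats go to P1, P3, P6, P8.

P8=6, P4=6, P6=6, P5=9, P1=4, P3=4, P7=3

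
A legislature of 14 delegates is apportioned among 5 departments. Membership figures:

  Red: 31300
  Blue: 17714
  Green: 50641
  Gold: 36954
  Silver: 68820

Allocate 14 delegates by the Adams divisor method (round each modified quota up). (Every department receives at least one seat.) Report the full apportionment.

Red=2, Blue=2, Green=3, Gold=3, Silver=4

Standard divisor 205429/14 ≈ 14673.5; standard quotas: Red 2.133, Blue 1.207, Green 3.451, Gold 2.518, Silver 4.690.
Rounding up gives 3, 2, 4, 3, 5 = 17 seats, so the divisor must be adjusted.
With modified divisor 17357.7: modified quotas Red 1.803, Blue 1.021, Green 2.917, Gold 2.129, Silver 3.965.
Rounding up: Red 2, Blue 2, Green 3, Gold 3, Silver 4 (total 14).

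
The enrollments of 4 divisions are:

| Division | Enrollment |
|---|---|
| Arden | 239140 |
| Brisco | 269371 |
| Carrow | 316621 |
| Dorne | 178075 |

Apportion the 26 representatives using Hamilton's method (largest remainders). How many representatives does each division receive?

Arden=6, Brisco=7, Carrow=8, Dorne=5

The standard divisor is 1003207/26 ≈ 38584.885.
Standard quotas: Arden 6.1978, Brisco 6.9813, Carrow 8.2058, Dorne 4.6151.
Lower quotas: Arden 6, Brisco 6, Carrow 8, Dorne 4 (sum 24, leaving 2 seats).
Remainders in descending order: Brisco 0.9813, Dorne 0.6151, Carrow 0.2058, Arden 0.1978.
The surplus seats go to Brisco, Dorne.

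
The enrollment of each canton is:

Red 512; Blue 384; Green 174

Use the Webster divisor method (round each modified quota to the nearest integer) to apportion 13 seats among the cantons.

Standard divisor 1070/13 ≈ 82.308; standard quotas: Red 6.221, Blue 4.665, Green 2.114.
Rounding to the nearest integer gives Red 6, Blue 5, Green 2 — total 13, matching the house size, so no adjustment is needed.

Red=6, Blue=5, Green=2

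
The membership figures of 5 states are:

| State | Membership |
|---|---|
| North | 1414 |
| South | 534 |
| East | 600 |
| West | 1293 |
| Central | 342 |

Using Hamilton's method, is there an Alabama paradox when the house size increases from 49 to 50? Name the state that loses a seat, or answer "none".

none

At 49 seats: North 17, South 6, East 7, West 15, Central 4.
At 50 seats: North 17, South 6, East 7, West 16, Central 4.
No state's allocation decreased.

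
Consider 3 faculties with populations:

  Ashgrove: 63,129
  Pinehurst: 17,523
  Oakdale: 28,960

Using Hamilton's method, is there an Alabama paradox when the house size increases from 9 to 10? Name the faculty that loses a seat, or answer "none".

Pinehurst

At 9 seats: Ashgrove 5, Pinehurst 2, Oakdale 2.
At 10 seats: Ashgrove 6, Pinehurst 1, Oakdale 3.
Pinehurst drops from 2 to 1.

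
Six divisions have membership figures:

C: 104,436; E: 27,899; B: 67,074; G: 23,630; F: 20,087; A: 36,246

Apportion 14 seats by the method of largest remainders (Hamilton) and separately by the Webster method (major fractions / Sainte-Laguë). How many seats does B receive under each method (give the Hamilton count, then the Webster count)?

3 and 4

Hamilton: C 5, E 2, B 3, G 1, F 1, A 2.
Webster: C 5, E 1, B 4, G 1, F 1, A 2.
B gets 3 under Hamilton and 4 under Webster.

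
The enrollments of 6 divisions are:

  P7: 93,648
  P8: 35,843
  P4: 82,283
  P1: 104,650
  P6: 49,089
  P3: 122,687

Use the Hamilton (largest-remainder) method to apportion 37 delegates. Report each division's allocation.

P7: 7, P8: 3, P4: 6, P1: 8, P6: 4, P3: 9

The standard divisor is 488200/37 ≈ 13194.595.
Standard quotas: P7 7.0975, P8 2.7165, P4 6.2361, P1 7.9313, P6 3.7204, P3 9.2983.
Lower quotas: P7 7, P8 2, P4 6, P1 7, P6 3, P3 9 (sum 34, leaving 3 seats).
Remainders in descending order: P1 0.9313, P6 0.7204, P8 0.7165, P3 0.2983, P4 0.2361, P7 0.0975.
The surplus seats go to P1, P6, P8.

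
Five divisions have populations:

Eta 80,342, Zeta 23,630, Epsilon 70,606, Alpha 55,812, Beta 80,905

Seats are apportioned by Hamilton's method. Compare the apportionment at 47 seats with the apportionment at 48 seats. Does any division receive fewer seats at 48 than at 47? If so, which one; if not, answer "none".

At 47 seats: Eta 12, Zeta 4, Epsilon 11, Alpha 8, Beta 12.
At 48 seats: Eta 12, Zeta 4, Epsilon 11, Alpha 9, Beta 12.
No division's allocation decreased.

none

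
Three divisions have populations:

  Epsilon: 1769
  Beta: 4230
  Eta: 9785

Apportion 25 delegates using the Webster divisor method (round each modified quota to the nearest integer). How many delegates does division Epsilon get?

3

Standard divisor 15784/25 ≈ 631.36; standard quotas: Epsilon 2.802, Beta 6.700, Eta 15.498.
Rounding to the nearest integer gives Epsilon 3, Beta 7, Eta 15 — total 25, matching the house size, so no adjustment is needed.
Epsilon receives 3.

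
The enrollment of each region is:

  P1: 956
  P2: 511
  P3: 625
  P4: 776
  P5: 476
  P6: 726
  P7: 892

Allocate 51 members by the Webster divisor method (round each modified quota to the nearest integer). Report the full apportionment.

P1=10, P2=5, P3=6, P4=8, P5=5, P6=8, P7=9

Standard divisor 4962/51 ≈ 97.294; standard quotas: P1 9.826, P2 5.252, P3 6.424, P4 7.976, P5 4.892, P6 7.462, P7 9.168.
Rounding to the nearest integer gives 10, 5, 6, 8, 5, 7, 9 = 50 seats, so the divisor must be adjusted.
With modified divisor 96.5: modified quotas P1 9.907, P2 5.295, P3 6.477, P4 8.041, P5 4.933, P6 7.523, P7 9.244.
Rounding to the nearest integer: P1 10, P2 5, P3 6, P4 8, P5 5, P6 8, P7 9 (total 51).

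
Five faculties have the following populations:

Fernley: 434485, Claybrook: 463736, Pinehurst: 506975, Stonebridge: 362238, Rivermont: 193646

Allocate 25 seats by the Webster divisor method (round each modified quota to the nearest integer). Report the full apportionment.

Standard divisor 1961080/25 ≈ 78443.2; standard quotas: Fernley 5.539, Claybrook 5.912, Pinehurst 6.463, Stonebridge 4.618, Rivermont 2.469.
Rounding to the nearest integer gives Fernley 6, Claybrook 6, Pinehurst 6, Stonebridge 5, Rivermont 2 — total 25, matching the house size, so no adjustment is needed.

Fernley=6, Claybrook=6, Pinehurst=6, Stonebridge=5, Rivermont=2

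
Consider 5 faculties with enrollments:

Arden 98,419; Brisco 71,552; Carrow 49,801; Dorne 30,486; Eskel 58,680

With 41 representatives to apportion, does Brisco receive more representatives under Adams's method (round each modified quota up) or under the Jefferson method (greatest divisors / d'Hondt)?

Jefferson

Adams: Arden 13, Brisco 9, Carrow 7, Dorne 4, Eskel 8.
Jefferson: Arden 13, Brisco 10, Carrow 6, Dorne 4, Eskel 8.
Brisco gets 9 under Adams and 10 under Jefferson.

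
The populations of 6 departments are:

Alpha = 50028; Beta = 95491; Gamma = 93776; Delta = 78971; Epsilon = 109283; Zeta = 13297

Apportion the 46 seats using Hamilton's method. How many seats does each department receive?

Alpha 5; Beta 10; Gamma 10; Delta 8; Epsilon 12; Zeta 1

Total 440846; standard divisor 440846/46 ≈ 9583.609.
Standard quotas: Alpha 5.2202, Beta 9.9640, Gamma 9.7850, Delta 8.2402, Epsilon 11.4031, Zeta 1.3875.
Lower quotas: Alpha 5, Beta 9, Gamma 9, Delta 8, Epsilon 11, Zeta 1 (sum 43, leaving 3 seats).
Remainders in descending order: Beta 0.9640, Gamma 0.7850, Epsilon 0.4031, Zeta 0.3875, Delta 0.2402, Alpha 0.2202.
The surplus seats go to Beta, Gamma, Epsilon.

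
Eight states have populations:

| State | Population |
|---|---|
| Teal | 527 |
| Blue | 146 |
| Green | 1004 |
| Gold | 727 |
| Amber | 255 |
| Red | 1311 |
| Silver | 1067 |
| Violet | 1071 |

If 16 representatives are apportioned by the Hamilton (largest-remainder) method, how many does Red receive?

3

Standard divisor: 6108 ÷ 16 ≈ 381.75.
Standard quotas: Teal 1.380, Blue 0.382, Green 2.630, Gold 1.904, Amber 0.668, Red 3.434, Silver 2.795, Violet 2.806.
Lower quotas: Teal 1, Blue 0, Green 2, Gold 1, Amber 0, Red 3, Silver 2, Violet 2 (sum 11, leaving 5 seats).
Remainders in descending order: Gold 0.904, Violet 0.806, Silver 0.795, Amber 0.668, Green 0.630, Red 0.434, Blue 0.382, Teal 0.380.
Largest remainders: Gold, Violet, Silver, Amber, Green receive the extra seats.
Red receives 3.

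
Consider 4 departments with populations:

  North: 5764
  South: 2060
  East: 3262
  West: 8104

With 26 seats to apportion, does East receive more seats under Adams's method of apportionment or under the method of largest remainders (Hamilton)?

Adams

Adams: North 8, South 3, East 5, West 10.
Hamilton: North 8, South 3, East 4, West 11.
East gets 5 under Adams and 4 under Hamilton.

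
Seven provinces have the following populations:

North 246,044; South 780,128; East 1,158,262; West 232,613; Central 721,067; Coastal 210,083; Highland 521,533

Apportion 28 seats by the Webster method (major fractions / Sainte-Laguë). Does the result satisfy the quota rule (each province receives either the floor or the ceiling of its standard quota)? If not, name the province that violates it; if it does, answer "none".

Standard quotas: North 1.780, South 5.645, East 8.381, West 1.683, Central 5.217, Coastal 1.520, Highland 3.774.
Webster allocation: North 2, South 6, East 8, West 2, Central 5, Coastal 1, Highland 4.
Every allocation lies between the lower and upper quota.

none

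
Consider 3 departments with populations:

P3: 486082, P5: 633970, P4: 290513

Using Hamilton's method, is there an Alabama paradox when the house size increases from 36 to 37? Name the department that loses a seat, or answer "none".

At 36 seats: P3 12, P5 16, P4 8.
At 37 seats: P3 13, P5 17, P4 7.
P4 drops from 8 to 7.

P4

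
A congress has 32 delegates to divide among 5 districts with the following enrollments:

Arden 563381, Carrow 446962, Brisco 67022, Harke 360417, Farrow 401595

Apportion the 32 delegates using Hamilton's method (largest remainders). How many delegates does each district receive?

Standard divisor: 1839377 ÷ 32 ≈ 57480.531.
Standard quotas: Arden 9.8012, Carrow 7.7759, Brisco 1.1660, Harke 6.2702, Farrow 6.9866.
Lower quotas: Arden 9, Carrow 7, Brisco 1, Harke 6, Farrow 6 (sum 29, leaving 3 seats).
Remainders in descending order: Farrow 0.9866, Arden 0.8012, Carrow 0.7759, Harke 0.2702, Brisco 0.1660.
Largest remainders: Farrow, Arden, Carrow receive the extra seats.

Arden: 10; Carrow: 8; Brisco: 1; Harke: 6; Farrow: 7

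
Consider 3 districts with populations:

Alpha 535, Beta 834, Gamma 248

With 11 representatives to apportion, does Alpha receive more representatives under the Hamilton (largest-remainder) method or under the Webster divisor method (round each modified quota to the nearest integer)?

Hamilton: Alpha 3, Beta 6, Gamma 2.
Webster: Alpha 4, Beta 5, Gamma 2.
Alpha gets 3 under Hamilton and 4 under Webster.

Webster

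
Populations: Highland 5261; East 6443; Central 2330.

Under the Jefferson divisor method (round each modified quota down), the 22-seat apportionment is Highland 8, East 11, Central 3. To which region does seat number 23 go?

Priority for the next seat is population ÷ (current seats + 1).
Priorities: Highland 584.556, East 536.917, Central 582.500.
Highest priority: Highland.

Highland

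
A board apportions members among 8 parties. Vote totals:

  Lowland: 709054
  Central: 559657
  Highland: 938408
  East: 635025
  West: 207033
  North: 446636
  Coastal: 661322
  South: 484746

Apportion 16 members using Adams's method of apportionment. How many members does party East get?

2

Standard divisor 4641881/16 ≈ 290117.562; standard quotas: Lowland 2.444, Central 1.929, Highland 3.235, East 2.189, West 0.714, North 1.540, Coastal 2.279, South 1.671.
Rounding up gives 3, 2, 4, 3, 1, 2, 3, 2 = 20 seats, so the divisor must be adjusted.
With modified divisor 400600: modified quotas Lowland 1.770, Central 1.397, Highland 2.343, East 1.585, West 0.517, North 1.115, Coastal 1.651, South 1.210.
Rounding up: Lowland 2, Central 2, Highland 3, East 2, West 1, North 2, Coastal 2, South 2 (total 16).
East receives 2.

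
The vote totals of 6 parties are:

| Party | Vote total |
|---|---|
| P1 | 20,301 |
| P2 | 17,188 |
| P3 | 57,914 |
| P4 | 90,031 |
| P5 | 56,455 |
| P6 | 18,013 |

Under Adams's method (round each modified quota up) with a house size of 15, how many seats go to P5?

Standard divisor 259902/15 ≈ 17326.8; standard quotas: P1 1.172, P2 0.992, P3 3.342, P4 5.196, P5 3.258, P6 1.040.
Rounding up gives 2, 1, 4, 6, 4, 2 = 19 seats, so the divisor must be adjusted.
With modified divisor 19800: modified quotas P1 1.025, P2 0.868, P3 2.925, P4 4.547, P5 2.851, P6 0.910.
Rounding up: P1 2, P2 1, P3 3, P4 5, P5 3, P6 1 (total 15).
P5 receives 3.

3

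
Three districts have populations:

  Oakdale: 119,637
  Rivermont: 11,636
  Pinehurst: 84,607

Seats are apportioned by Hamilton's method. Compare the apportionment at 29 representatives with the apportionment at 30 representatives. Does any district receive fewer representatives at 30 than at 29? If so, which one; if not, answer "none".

Rivermont

At 29 seats: Oakdale 16, Rivermont 2, Pinehurst 11.
At 30 seats: Oakdale 17, Rivermont 1, Pinehurst 12.
Rivermont drops from 2 to 1.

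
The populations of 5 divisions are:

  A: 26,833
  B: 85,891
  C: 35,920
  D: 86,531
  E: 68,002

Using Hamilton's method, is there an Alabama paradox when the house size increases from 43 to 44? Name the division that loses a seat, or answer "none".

At 43 seats: A 4, B 12, C 5, D 12, E 10.
At 44 seats: A 4, B 12, C 5, D 13, E 10.
No division's allocation decreased.

none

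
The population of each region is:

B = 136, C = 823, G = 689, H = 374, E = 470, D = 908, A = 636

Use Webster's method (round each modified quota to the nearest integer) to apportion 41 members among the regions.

B: 1, C: 8, G: 7, H: 4, E: 5, D: 9, A: 7

Standard divisor 4036/41 ≈ 98.439; standard quotas: B 1.382, C 8.361, G 6.999, H 3.799, E 4.775, D 9.224, A 6.461.
Rounding to the nearest integer gives 1, 8, 7, 4, 5, 9, 6 = 40 seats, so the divisor must be adjusted.
With modified divisor 97.3: modified quotas B 1.398, C 8.458, G 7.081, H 3.844, E 4.830, D 9.332, A 6.536.
Rounding to the nearest integer: B 1, C 8, G 7, H 4, E 5, D 9, A 7 (total 41).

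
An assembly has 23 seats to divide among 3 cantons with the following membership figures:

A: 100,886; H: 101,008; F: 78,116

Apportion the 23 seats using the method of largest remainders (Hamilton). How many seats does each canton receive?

A=8, H=8, F=7

Total 280010; standard divisor 280010/23 ≈ 12174.348.
Standard quotas: A 8.2868, H 8.2968, F 6.4164.
Lower quotas: A 8, H 8, F 6 (sum 22, leaving 1 seat).
Remainders in descending order: F 0.4164, H 0.2968, A 0.2868.
The surplus seat goes to F.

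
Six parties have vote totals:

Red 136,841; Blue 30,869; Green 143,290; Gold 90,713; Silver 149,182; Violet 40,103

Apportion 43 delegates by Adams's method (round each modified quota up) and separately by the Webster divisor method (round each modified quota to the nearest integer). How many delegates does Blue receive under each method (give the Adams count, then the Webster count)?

Adams: Red 10, Blue 3, Green 10, Gold 7, Silver 10, Violet 3.
Webster: Red 10, Blue 2, Green 10, Gold 7, Silver 11, Violet 3.
Blue gets 3 under Adams and 2 under Webster.

3 and 2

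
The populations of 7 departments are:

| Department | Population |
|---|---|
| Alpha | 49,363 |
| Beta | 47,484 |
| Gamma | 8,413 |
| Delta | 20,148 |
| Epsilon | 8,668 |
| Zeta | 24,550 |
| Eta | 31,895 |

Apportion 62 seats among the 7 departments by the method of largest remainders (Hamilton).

Alpha=16; Beta=15; Gamma=3; Delta=7; Epsilon=3; Zeta=8; Eta=10

Total 190521; standard divisor 190521/62 ≈ 3072.919.
Standard quotas: Alpha 16.0639, Beta 15.4524, Gamma 2.7378, Delta 6.5566, Epsilon 2.8208, Zeta 7.9891, Eta 10.3794.
Lower quotas: Alpha 16, Beta 15, Gamma 2, Delta 6, Epsilon 2, Zeta 7, Eta 10 (sum 58, leaving 4 seats).
Remainders in descending order: Zeta 0.9891, Epsilon 0.8208, Gamma 0.7378, Delta 0.5566, Beta 0.4524, Eta 0.3794, Alpha 0.0639.
Largest remainders: Zeta, Epsilon, Gamma, Delta receive the extra seats.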